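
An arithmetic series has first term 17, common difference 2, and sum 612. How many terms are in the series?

Using S = n/2 × [2a + (n-1)d]
612 = n/2 × [2(17) + (n-1)(2)]
612 = n/2 × [34 + 2n - 2]
1224 = n × [32 + 2n]
2n² + (32)n - 1224 = 0
Discriminant: Δ = (32)² - 4(2)(-1224) = 1024 + 9792 = 10816
√Δ = 104
n = [-(32) + √Δ] / (2·2) = (-32 + 104) / 4 = 72 / 4 = 18
(The negative root is discarded since n must be a positive integer.)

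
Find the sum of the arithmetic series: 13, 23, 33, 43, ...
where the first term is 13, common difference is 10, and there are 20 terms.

Sₙ = n/2 × (first + last)
Last term = a + (n-1)d = 13 + (20-1)×10 = 203
S_20 = 20/2 × (13 + 203)
S_20 = 20/2 × 216 = 2160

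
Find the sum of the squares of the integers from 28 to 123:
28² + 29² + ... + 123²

Use ∑_{k=1}^{n} k² = n(n+1)(2n+1)/6, then subtract the first 27 terms.
∑_{k=1}^{123} k² = 123×124×247/6 = 627874
∑_{k=1}^{27} k² = 27×28×55/6 = 6930
∑_{k=28}^{123} k² = 627874 - 6930 = 620944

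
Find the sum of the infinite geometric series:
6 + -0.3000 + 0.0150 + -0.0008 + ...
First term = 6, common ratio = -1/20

For |r| < 1, S = a / (1 - r)
S = 6 / (1 - (-1/20))
S = 6 / (21/20)
S = 40/7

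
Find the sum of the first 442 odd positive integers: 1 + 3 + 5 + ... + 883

Sum of first n odd numbers = n²
= 442²
= 195364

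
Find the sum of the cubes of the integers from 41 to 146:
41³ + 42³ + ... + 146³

Use ∑_{k=1}^{n} k³ = [n(n+1)/2]², then subtract the first 40 terms.
∑_{k=1}^{146} k³ = [146×147/2]² = 10731² = 115154361
∑_{k=1}^{40} k³ = [40×41/2]² = 820² = 672400
∑_{k=41}^{146} k³ = 115154361 - 672400 = 114481961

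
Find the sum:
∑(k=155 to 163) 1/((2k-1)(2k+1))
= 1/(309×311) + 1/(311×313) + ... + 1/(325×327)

Partial fractions: 1/((2k-1)(2k+1)) = (1/2)[1/(2k-1) - 1/(2k+1)]
The series telescopes:
= (1/2)[1/309 - 1/327]
= 1/11227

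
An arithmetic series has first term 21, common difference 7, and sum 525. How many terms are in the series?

Using S = n/2 × [2a + (n-1)d]
525 = n/2 × [2(21) + (n-1)(7)]
525 = n/2 × [42 + 7n - 7]
1050 = n × [35 + 7n]
7n² + (35)n - 1050 = 0
Discriminant: Δ = (35)² - 4(7)(-1050) = 1225 + 29400 = 30625
√Δ = 175
n = [-(35) + √Δ] / (2·7) = (-35 + 175) / 14 = 140 / 14 = 10
(The negative root is discarded since n must be a positive integer.)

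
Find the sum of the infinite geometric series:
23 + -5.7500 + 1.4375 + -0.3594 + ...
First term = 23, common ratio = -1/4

For |r| < 1, S = a / (1 - r)
S = 23 / (1 - (-1/4))
S = 23 / (5/4)
S = 92/5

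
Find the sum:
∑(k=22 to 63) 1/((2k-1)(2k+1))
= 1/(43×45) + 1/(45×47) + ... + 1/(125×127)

Partial fractions: 1/((2k-1)(2k+1)) = (1/2)[1/(2k-1) - 1/(2k+1)]
The series telescopes:
= (1/2)[1/43 - 1/127]
= 42/5461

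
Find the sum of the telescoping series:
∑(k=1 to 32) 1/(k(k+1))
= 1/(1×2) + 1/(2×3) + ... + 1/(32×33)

Partial fractions: 1/(k(k+1)) = 1/k - 1/(k+1)
The series telescopes:
= (1/1 - 1/2) + (1/2 - 1/3) + ... + (1/32 - 1/33)
= 1/1 - 1/33
= 32/33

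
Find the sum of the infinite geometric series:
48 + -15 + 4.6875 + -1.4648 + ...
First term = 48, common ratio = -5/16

For |r| < 1, S = a / (1 - r)
S = 48 / (1 - (-5/16))
S = 48 / (21/16)
S = 256/7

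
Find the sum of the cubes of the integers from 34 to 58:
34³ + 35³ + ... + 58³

Use ∑_{k=1}^{n} k³ = [n(n+1)/2]², then subtract the first 33 terms.
∑_{k=1}^{58} k³ = [58×59/2]² = 1711² = 2927521
∑_{k=1}^{33} k³ = [33×34/2]² = 561² = 314721
∑_{k=34}^{58} k³ = 2927521 - 314721 = 2612800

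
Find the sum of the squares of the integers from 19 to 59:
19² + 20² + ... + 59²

Use ∑_{k=1}^{n} k² = n(n+1)(2n+1)/6, then subtract the first 18 terms.
∑_{k=1}^{59} k² = 59×60×119/6 = 70210
∑_{k=1}^{18} k² = 18×19×37/6 = 2109
∑_{k=19}^{59} k² = 70210 - 2109 = 68101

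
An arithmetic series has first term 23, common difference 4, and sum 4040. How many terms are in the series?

Using S = n/2 × [2a + (n-1)d]
4040 = n/2 × [2(23) + (n-1)(4)]
4040 = n/2 × [46 + 4n - 4]
8080 = n × [42 + 4n]
4n² + (42)n - 8080 = 0
Discriminant: Δ = (42)² - 4(4)(-8080) = 1764 + 129280 = 131044
√Δ = 362
n = [-(42) + √Δ] / (2·4) = (-42 + 362) / 8 = 320 / 8 = 40
(The negative root is discarded since n must be a positive integer.)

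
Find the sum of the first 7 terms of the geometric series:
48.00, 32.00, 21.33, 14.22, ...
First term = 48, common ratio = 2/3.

Sₙ = a(1 - rⁿ) / (1 - r)
S_7 = 48(1 - (2/3)^7) / (1 - (2/3))
S_7 = 48(1 - (128/2187)) / (1/3)
S_7 = 32944/243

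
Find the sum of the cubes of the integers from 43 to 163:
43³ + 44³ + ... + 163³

Use ∑_{k=1}^{n} k³ = [n(n+1)/2]², then subtract the first 42 terms.
∑_{k=1}^{163} k³ = [163×164/2]² = 13366² = 178649956
∑_{k=1}^{42} k³ = [42×43/2]² = 903² = 815409
∑_{k=43}^{163} k³ = 178649956 - 815409 = 177834547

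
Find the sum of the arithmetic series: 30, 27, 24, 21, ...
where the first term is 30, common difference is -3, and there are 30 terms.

Sₙ = n/2 × (first + last)
Last term = a + (n-1)d = 30 + (30-1)×(-3) = -57
S_30 = 30/2 × (30 + (-57))
S_30 = 30/2 × (-27) = -405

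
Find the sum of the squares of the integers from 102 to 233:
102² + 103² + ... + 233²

Use ∑_{k=1}^{n} k² = n(n+1)(2n+1)/6, then subtract the first 101 terms.
∑_{k=1}^{233} k² = 233×234×467/6 = 4243629
∑_{k=1}^{101} k² = 101×102×203/6 = 348551
∑_{k=102}^{233} k² = 4243629 - 348551 = 3895078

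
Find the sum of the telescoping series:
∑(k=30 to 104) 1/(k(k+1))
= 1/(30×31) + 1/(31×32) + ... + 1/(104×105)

Partial fractions: 1/(k(k+1)) = 1/k - 1/(k+1)
The series telescopes:
= (1/30 - 1/31) + (1/31 - 1/32) + ... + (1/104 - 1/105)
= 1/30 - 1/105
= 1/42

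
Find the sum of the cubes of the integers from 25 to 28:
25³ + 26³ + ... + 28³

Use ∑_{k=1}^{n} k³ = [n(n+1)/2]², then subtract the first 24 terms.
∑_{k=1}^{28} k³ = [28×29/2]² = 406² = 164836
∑_{k=1}^{24} k³ = [24×25/2]² = 300² = 90000
∑_{k=25}^{28} k³ = 164836 - 90000 = 74836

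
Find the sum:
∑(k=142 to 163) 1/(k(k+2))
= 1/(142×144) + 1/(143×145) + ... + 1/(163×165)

Partial fractions: 1/(k(k+2)) = (1/2)[1/k - 1/(k+2)]
Telescoping leaves the first two and last two terms:
= (1/2)[1/142 + 1/143 - 1/164 - 1/165]
= 46883/49952760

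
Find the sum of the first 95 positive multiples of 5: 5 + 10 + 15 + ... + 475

Factor out 5: = 5(1 + 2 + ... + 95) = 5 × n(n+1)/2
= 5 × 95×96/2
= 5 × 4560
= 22800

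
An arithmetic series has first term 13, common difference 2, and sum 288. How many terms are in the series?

Using S = n/2 × [2a + (n-1)d]
288 = n/2 × [2(13) + (n-1)(2)]
288 = n/2 × [26 + 2n - 2]
576 = n × [24 + 2n]
2n² + (24)n - 576 = 0
Discriminant: Δ = (24)² - 4(2)(-576) = 576 + 4608 = 5184
√Δ = 72
n = [-(24) + √Δ] / (2·2) = (-24 + 72) / 4 = 48 / 4 = 12
(The negative root is discarded since n must be a positive integer.)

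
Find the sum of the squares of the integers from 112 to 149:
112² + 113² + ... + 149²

Use ∑_{k=1}^{n} k² = n(n+1)(2n+1)/6, then subtract the first 111 terms.
∑_{k=1}^{149} k² = 149×150×299/6 = 1113775
∑_{k=1}^{111} k² = 111×112×223/6 = 462056
∑_{k=112}^{149} k² = 1113775 - 462056 = 651719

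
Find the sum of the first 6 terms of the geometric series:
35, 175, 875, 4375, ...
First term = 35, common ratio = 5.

Sₙ = a(1 - rⁿ) / (1 - r)
S_6 = 35(1 - 5^6) / (1 - 5)
S_6 = 35(1 - 15625) / (-4)
S_6 = 136710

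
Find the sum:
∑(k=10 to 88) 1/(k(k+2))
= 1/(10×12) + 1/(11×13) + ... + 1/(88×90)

Partial fractions: 1/(k(k+2)) = (1/2)[1/k - 1/(k+2)]
Telescoping leaves the first two and last two terms:
= (1/2)[1/10 + 1/11 - 1/89 - 1/90]
= 3713/44055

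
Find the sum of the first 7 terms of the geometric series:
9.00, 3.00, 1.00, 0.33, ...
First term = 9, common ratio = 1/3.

Sₙ = a(1 - rⁿ) / (1 - r)
S_7 = 9(1 - (1/3)^7) / (1 - (1/3))
S_7 = 9(1 - (1/2187)) / (2/3)
S_7 = 1093/81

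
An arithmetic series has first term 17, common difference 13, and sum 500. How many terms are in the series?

Using S = n/2 × [2a + (n-1)d]
500 = n/2 × [2(17) + (n-1)(13)]
500 = n/2 × [34 + 13n - 13]
1000 = n × [21 + 13n]
13n² + (21)n - 1000 = 0
Discriminant: Δ = (21)² - 4(13)(-1000) = 441 + 52000 = 52441
√Δ = 229
n = [-(21) + √Δ] / (2·13) = (-21 + 229) / 26 = 208 / 26 = 8
(The negative root is discarded since n must be a positive integer.)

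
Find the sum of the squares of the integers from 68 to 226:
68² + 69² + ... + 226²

Use ∑_{k=1}^{n} k² = n(n+1)(2n+1)/6, then subtract the first 67 terms.
∑_{k=1}^{226} k² = 226×227×453/6 = 3873301
∑_{k=1}^{67} k² = 67×68×135/6 = 102510
∑_{k=68}^{226} k² = 3873301 - 102510 = 3770791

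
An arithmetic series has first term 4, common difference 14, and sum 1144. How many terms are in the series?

Using S = n/2 × [2a + (n-1)d]
1144 = n/2 × [2(4) + (n-1)(14)]
1144 = n/2 × [8 + 14n - 14]
2288 = n × [-6 + 14n]
14n² + (-6)n - 2288 = 0
Discriminant: Δ = (-6)² - 4(14)(-2288) = 36 + 128128 = 128164
√Δ = 358
n = [-(-6) + √Δ] / (2·14) = (6 + 358) / 28 = 364 / 28 = 13
(The negative root is discarded since n must be a positive integer.)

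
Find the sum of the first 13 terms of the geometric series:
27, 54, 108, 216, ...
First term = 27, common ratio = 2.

Sₙ = a(1 - rⁿ) / (1 - r)
S_13 = 27(1 - 2^13) / (1 - 2)
S_13 = 27(1 - 8192) / (-1)
S_13 = 221157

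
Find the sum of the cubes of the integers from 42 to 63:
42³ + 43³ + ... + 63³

Use ∑_{k=1}^{n} k³ = [n(n+1)/2]², then subtract the first 41 terms.
∑_{k=1}^{63} k³ = [63×64/2]² = 2016² = 4064256
∑_{k=1}^{41} k³ = [41×42/2]² = 861² = 741321
∑_{k=42}^{63} k³ = 4064256 - 741321 = 3322935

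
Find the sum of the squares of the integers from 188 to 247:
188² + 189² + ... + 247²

Use ∑_{k=1}^{n} k² = n(n+1)(2n+1)/6, then subtract the first 187 terms.
∑_{k=1}^{247} k² = 247×248×495/6 = 5053620
∑_{k=1}^{187} k² = 187×188×375/6 = 2197250
∑_{k=188}^{247} k² = 5053620 - 2197250 = 2856370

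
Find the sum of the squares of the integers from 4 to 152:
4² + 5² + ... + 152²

Use ∑_{k=1}^{n} k² = n(n+1)(2n+1)/6, then subtract the first 3 terms.
∑_{k=1}^{152} k² = 152×153×305/6 = 1182180
∑_{k=1}^{3} k² = 3×4×7/6 = 14
∑_{k=4}^{152} k² = 1182180 - 14 = 1182166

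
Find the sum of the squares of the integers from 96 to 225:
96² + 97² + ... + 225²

Use ∑_{k=1}^{n} k² = n(n+1)(2n+1)/6, then subtract the first 95 terms.
∑_{k=1}^{225} k² = 225×226×451/6 = 3822225
∑_{k=1}^{95} k² = 95×96×191/6 = 290320
∑_{k=96}^{225} k² = 3822225 - 290320 = 3531905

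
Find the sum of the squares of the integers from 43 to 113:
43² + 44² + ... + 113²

Use ∑_{k=1}^{n} k² = n(n+1)(2n+1)/6, then subtract the first 42 terms.
∑_{k=1}^{113} k² = 113×114×227/6 = 487369
∑_{k=1}^{42} k² = 42×43×85/6 = 25585
∑_{k=43}^{113} k² = 487369 - 25585 = 461784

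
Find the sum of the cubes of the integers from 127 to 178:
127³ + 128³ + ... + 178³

Use ∑_{k=1}^{n} k³ = [n(n+1)/2]², then subtract the first 126 terms.
∑_{k=1}^{178} k³ = [178×179/2]² = 15931² = 253796761
∑_{k=1}^{126} k³ = [126×127/2]² = 8001² = 64016001
∑_{k=127}^{178} k³ = 253796761 - 64016001 = 189780760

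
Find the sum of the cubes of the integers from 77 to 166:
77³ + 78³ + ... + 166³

Use ∑_{k=1}^{n} k³ = [n(n+1)/2]², then subtract the first 76 terms.
∑_{k=1}^{166} k³ = [166×167/2]² = 13861² = 192127321
∑_{k=1}^{76} k³ = [76×77/2]² = 2926² = 8561476
∑_{k=77}^{166} k³ = 192127321 - 8561476 = 183565845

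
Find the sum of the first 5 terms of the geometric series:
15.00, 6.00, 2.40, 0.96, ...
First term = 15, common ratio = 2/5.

Sₙ = a(1 - rⁿ) / (1 - r)
S_5 = 15(1 - (2/5)^5) / (1 - (2/5))
S_5 = 15(1 - (32/3125)) / (3/5)
S_5 = 3093/125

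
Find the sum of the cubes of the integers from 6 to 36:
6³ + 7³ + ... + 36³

Use ∑_{k=1}^{n} k³ = [n(n+1)/2]², then subtract the first 5 terms.
∑_{k=1}^{36} k³ = [36×37/2]² = 666² = 443556
∑_{k=1}^{5} k³ = [5×6/2]² = 15² = 225
∑_{k=6}^{36} k³ = 443556 - 225 = 443331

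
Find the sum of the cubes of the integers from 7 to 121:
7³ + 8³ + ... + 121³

Use ∑_{k=1}^{n} k³ = [n(n+1)/2]², then subtract the first 6 terms.
∑_{k=1}^{121} k³ = [121×122/2]² = 7381² = 54479161
∑_{k=1}^{6} k³ = [6×7/2]² = 21² = 441
∑_{k=7}^{121} k³ = 54479161 - 441 = 54478720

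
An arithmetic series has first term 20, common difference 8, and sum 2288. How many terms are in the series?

Using S = n/2 × [2a + (n-1)d]
2288 = n/2 × [2(20) + (n-1)(8)]
2288 = n/2 × [40 + 8n - 8]
4576 = n × [32 + 8n]
8n² + (32)n - 4576 = 0
Discriminant: Δ = (32)² - 4(8)(-4576) = 1024 + 146432 = 147456
√Δ = 384
n = [-(32) + √Δ] / (2·8) = (-32 + 384) / 16 = 352 / 16 = 22
(The negative root is discarded since n must be a positive integer.)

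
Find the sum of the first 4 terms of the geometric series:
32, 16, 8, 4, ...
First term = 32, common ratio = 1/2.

Sₙ = a(1 - rⁿ) / (1 - r)
S_4 = 32(1 - (1/2)^4) / (1 - (1/2))
S_4 = 32(1 - (1/16)) / (1/2)
S_4 = 60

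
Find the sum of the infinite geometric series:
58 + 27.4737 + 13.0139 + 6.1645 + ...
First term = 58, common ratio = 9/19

For |r| < 1, S = a / (1 - r)
S = 58 / (1 - (9/19))
S = 58 / (10/19)
S = 551/5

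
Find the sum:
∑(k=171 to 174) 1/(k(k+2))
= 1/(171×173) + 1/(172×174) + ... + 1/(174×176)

Partial fractions: 1/(k(k+2)) = (1/2)[1/k - 1/(k+2)]
Telescoping leaves the first two and last two terms:
= (1/2)[1/171 + 1/172 - 1/175 - 1/176]
= 60197/452944800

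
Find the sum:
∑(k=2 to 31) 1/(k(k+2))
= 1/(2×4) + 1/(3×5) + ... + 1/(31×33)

Partial fractions: 1/(k(k+2)) = (1/2)[1/k - 1/(k+2)]
Telescoping leaves the first two and last two terms:
= (1/2)[1/2 + 1/3 - 1/32 - 1/33]
= 815/2112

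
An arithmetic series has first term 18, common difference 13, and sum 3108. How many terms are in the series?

Using S = n/2 × [2a + (n-1)d]
3108 = n/2 × [2(18) + (n-1)(13)]
3108 = n/2 × [36 + 13n - 13]
6216 = n × [23 + 13n]
13n² + (23)n - 6216 = 0
Discriminant: Δ = (23)² - 4(13)(-6216) = 529 + 323232 = 323761
√Δ = 569
n = [-(23) + √Δ] / (2·13) = (-23 + 569) / 26 = 546 / 26 = 21
(The negative root is discarded since n must be a positive integer.)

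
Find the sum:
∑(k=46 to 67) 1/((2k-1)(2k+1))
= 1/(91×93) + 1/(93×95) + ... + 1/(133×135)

Partial fractions: 1/((2k-1)(2k+1)) = (1/2)[1/(2k-1) - 1/(2k+1)]
The series telescopes:
= (1/2)[1/91 - 1/135]
= 22/12285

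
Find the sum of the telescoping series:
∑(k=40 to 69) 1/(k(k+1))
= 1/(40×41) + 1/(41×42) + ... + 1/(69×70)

Partial fractions: 1/(k(k+1)) = 1/k - 1/(k+1)
The series telescopes:
= (1/40 - 1/41) + (1/41 - 1/42) + ... + (1/69 - 1/70)
= 1/40 - 1/70
= 3/280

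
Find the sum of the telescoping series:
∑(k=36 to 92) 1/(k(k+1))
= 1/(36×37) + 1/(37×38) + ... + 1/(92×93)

Partial fractions: 1/(k(k+1)) = 1/k - 1/(k+1)
The series telescopes:
= (1/36 - 1/37) + (1/37 - 1/38) + ... + (1/92 - 1/93)
= 1/36 - 1/93
= 19/1116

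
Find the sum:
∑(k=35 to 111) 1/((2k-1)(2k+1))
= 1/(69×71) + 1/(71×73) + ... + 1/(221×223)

Partial fractions: 1/((2k-1)(2k+1)) = (1/2)[1/(2k-1) - 1/(2k+1)]
The series telescopes:
= (1/2)[1/69 - 1/223]
= 77/15387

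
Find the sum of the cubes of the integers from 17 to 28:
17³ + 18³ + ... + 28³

Use ∑_{k=1}^{n} k³ = [n(n+1)/2]², then subtract the first 16 terms.
∑_{k=1}^{28} k³ = [28×29/2]² = 406² = 164836
∑_{k=1}^{16} k³ = [16×17/2]² = 136² = 18496
∑_{k=17}^{28} k³ = 164836 - 18496 = 146340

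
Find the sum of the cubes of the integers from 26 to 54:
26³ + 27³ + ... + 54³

Use ∑_{k=1}^{n} k³ = [n(n+1)/2]², then subtract the first 25 terms.
∑_{k=1}^{54} k³ = [54×55/2]² = 1485² = 2205225
∑_{k=1}^{25} k³ = [25×26/2]² = 325² = 105625
∑_{k=26}^{54} k³ = 2205225 - 105625 = 2099600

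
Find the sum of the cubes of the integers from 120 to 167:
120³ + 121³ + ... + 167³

Use ∑_{k=1}^{n} k³ = [n(n+1)/2]², then subtract the first 119 terms.
∑_{k=1}^{167} k³ = [167×168/2]² = 14028² = 196784784
∑_{k=1}^{119} k³ = [119×120/2]² = 7140² = 50979600
∑_{k=120}^{167} k³ = 196784784 - 50979600 = 145805184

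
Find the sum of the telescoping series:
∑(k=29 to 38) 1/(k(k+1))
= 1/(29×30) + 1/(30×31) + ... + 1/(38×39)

Partial fractions: 1/(k(k+1)) = 1/k - 1/(k+1)
The series telescopes:
= (1/29 - 1/30) + (1/30 - 1/31) + ... + (1/38 - 1/39)
= 1/29 - 1/39
= 10/1131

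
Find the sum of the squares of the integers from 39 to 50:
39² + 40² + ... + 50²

Use ∑_{k=1}^{n} k² = n(n+1)(2n+1)/6, then subtract the first 38 terms.
∑_{k=1}^{50} k² = 50×51×101/6 = 42925
∑_{k=1}^{38} k² = 38×39×77/6 = 19019
∑_{k=39}^{50} k² = 42925 - 19019 = 23906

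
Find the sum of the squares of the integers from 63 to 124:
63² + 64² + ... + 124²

Use ∑_{k=1}^{n} k² = n(n+1)(2n+1)/6, then subtract the first 62 terms.
∑_{k=1}^{124} k² = 124×125×249/6 = 643250
∑_{k=1}^{62} k² = 62×63×125/6 = 81375
∑_{k=63}^{124} k² = 643250 - 81375 = 561875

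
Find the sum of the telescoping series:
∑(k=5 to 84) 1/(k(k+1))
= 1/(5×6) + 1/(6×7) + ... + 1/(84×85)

Partial fractions: 1/(k(k+1)) = 1/k - 1/(k+1)
The series telescopes:
= (1/5 - 1/6) + (1/6 - 1/7) + ... + (1/84 - 1/85)
= 1/5 - 1/85
= 16/85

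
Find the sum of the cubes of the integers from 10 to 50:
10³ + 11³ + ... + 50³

Use ∑_{k=1}^{n} k³ = [n(n+1)/2]², then subtract the first 9 terms.
∑_{k=1}^{50} k³ = [50×51/2]² = 1275² = 1625625
∑_{k=1}^{9} k³ = [9×10/2]² = 45² = 2025
∑_{k=10}^{50} k³ = 1625625 - 2025 = 1623600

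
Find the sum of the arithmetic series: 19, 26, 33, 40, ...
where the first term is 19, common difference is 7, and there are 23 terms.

Sₙ = n/2 × (first + last)
Last term = a + (n-1)d = 19 + (23-1)×7 = 173
S_23 = 23/2 × (19 + 173)
S_23 = 23/2 × 192 = 2208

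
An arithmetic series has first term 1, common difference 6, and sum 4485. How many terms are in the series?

Using S = n/2 × [2a + (n-1)d]
4485 = n/2 × [2(1) + (n-1)(6)]
4485 = n/2 × [2 + 6n - 6]
8970 = n × [-4 + 6n]
6n² + (-4)n - 8970 = 0
Discriminant: Δ = (-4)² - 4(6)(-8970) = 16 + 215280 = 215296
√Δ = 464
n = [-(-4) + √Δ] / (2·6) = (4 + 464) / 12 = 468 / 12 = 39
(The negative root is discarded since n must be a positive integer.)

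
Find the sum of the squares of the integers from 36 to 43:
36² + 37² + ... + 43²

Use ∑_{k=1}^{n} k² = n(n+1)(2n+1)/6, then subtract the first 35 terms.
∑_{k=1}^{43} k² = 43×44×87/6 = 27434
∑_{k=1}^{35} k² = 35×36×71/6 = 14910
∑_{k=36}^{43} k² = 27434 - 14910 = 12524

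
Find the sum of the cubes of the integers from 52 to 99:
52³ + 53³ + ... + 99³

Use ∑_{k=1}^{n} k³ = [n(n+1)/2]², then subtract the first 51 terms.
∑_{k=1}^{99} k³ = [99×100/2]² = 4950² = 24502500
∑_{k=1}^{51} k³ = [51×52/2]² = 1326² = 1758276
∑_{k=52}^{99} k³ = 24502500 - 1758276 = 22744224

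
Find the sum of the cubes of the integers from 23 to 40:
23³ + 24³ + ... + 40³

Use ∑_{k=1}^{n} k³ = [n(n+1)/2]², then subtract the first 22 terms.
∑_{k=1}^{40} k³ = [40×41/2]² = 820² = 672400
∑_{k=1}^{22} k³ = [22×23/2]² = 253² = 64009
∑_{k=23}^{40} k³ = 672400 - 64009 = 608391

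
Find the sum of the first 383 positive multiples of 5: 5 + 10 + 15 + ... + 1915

Factor out 5: = 5(1 + 2 + ... + 383) = 5 × n(n+1)/2
= 5 × 383×384/2
= 5 × 73536
= 367680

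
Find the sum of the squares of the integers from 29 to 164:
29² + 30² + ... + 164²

Use ∑_{k=1}^{n} k² = n(n+1)(2n+1)/6, then subtract the first 28 terms.
∑_{k=1}^{164} k² = 164×165×329/6 = 1483790
∑_{k=1}^{28} k² = 28×29×57/6 = 7714
∑_{k=29}^{164} k² = 1483790 - 7714 = 1476076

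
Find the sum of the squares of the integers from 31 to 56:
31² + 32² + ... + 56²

Use ∑_{k=1}^{n} k² = n(n+1)(2n+1)/6, then subtract the first 30 terms.
∑_{k=1}^{56} k² = 56×57×113/6 = 60116
∑_{k=1}^{30} k² = 30×31×61/6 = 9455
∑_{k=31}^{56} k² = 60116 - 9455 = 50661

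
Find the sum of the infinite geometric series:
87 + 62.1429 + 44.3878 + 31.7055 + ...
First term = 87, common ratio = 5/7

For |r| < 1, S = a / (1 - r)
S = 87 / (1 - (5/7))
S = 87 / (2/7)
S = 609/2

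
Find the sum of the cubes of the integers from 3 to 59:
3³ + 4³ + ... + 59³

Use ∑_{k=1}^{n} k³ = [n(n+1)/2]², then subtract the first 2 terms.
∑_{k=1}^{59} k³ = [59×60/2]² = 1770² = 3132900
∑_{k=1}^{2} k³ = [2×3/2]² = 3² = 9
∑_{k=3}^{59} k³ = 3132900 - 9 = 3132891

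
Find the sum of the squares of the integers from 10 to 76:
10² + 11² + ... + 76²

Use ∑_{k=1}^{n} k² = n(n+1)(2n+1)/6, then subtract the first 9 terms.
∑_{k=1}^{76} k² = 76×77×153/6 = 149226
∑_{k=1}^{9} k² = 9×10×19/6 = 285
∑_{k=10}^{76} k² = 149226 - 285 = 148941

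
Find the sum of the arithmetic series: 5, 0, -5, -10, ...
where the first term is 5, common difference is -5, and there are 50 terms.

Sₙ = n/2 × (first + last)
Last term = a + (n-1)d = 5 + (50-1)×(-5) = -240
S_50 = 50/2 × (5 + (-240))
S_50 = 50/2 × (-235) = -5875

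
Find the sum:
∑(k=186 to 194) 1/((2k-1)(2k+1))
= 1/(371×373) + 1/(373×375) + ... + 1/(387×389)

Partial fractions: 1/((2k-1)(2k+1)) = (1/2)[1/(2k-1) - 1/(2k+1)]
The series telescopes:
= (1/2)[1/371 - 1/389]
= 9/144319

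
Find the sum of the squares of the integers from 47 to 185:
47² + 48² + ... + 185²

Use ∑_{k=1}^{n} k² = n(n+1)(2n+1)/6, then subtract the first 46 terms.
∑_{k=1}^{185} k² = 185×186×371/6 = 2127685
∑_{k=1}^{46} k² = 46×47×93/6 = 33511
∑_{k=47}^{185} k² = 2127685 - 33511 = 2094174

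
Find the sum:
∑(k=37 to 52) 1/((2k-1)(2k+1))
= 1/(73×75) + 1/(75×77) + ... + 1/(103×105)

Partial fractions: 1/((2k-1)(2k+1)) = (1/2)[1/(2k-1) - 1/(2k+1)]
The series telescopes:
= (1/2)[1/73 - 1/105]
= 16/7665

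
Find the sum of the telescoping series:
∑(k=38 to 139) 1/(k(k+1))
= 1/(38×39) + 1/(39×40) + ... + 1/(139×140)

Partial fractions: 1/(k(k+1)) = 1/k - 1/(k+1)
The series telescopes:
= (1/38 - 1/39) + (1/39 - 1/40) + ... + (1/139 - 1/140)
= 1/38 - 1/140
= 51/2660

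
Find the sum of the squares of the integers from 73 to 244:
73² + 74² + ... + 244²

Use ∑_{k=1}^{n} k² = n(n+1)(2n+1)/6, then subtract the first 72 terms.
∑_{k=1}^{244} k² = 244×245×489/6 = 4872070
∑_{k=1}^{72} k² = 72×73×145/6 = 127020
∑_{k=73}^{244} k² = 4872070 - 127020 = 4745050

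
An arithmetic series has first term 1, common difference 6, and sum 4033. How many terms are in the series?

Using S = n/2 × [2a + (n-1)d]
4033 = n/2 × [2(1) + (n-1)(6)]
4033 = n/2 × [2 + 6n - 6]
8066 = n × [-4 + 6n]
6n² + (-4)n - 8066 = 0
Discriminant: Δ = (-4)² - 4(6)(-8066) = 16 + 193584 = 193600
√Δ = 440
n = [-(-4) + √Δ] / (2·6) = (4 + 440) / 12 = 444 / 12 = 37
(The negative root is discarded since n must be a positive integer.)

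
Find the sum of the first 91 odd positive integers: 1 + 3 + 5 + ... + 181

Sum of first n odd numbers = n²
= 91²
= 8281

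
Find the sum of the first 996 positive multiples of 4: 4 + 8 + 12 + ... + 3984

Factor out 4: = 4(1 + 2 + ... + 996) = 4 × n(n+1)/2
= 4 × 996×997/2
= 4 × 496506
= 1986024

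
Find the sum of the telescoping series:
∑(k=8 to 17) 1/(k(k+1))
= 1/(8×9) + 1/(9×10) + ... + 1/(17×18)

Partial fractions: 1/(k(k+1)) = 1/k - 1/(k+1)
The series telescopes:
= (1/8 - 1/9) + (1/9 - 1/10) + ... + (1/17 - 1/18)
= 1/8 - 1/18
= 5/72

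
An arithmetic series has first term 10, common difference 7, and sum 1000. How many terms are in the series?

Using S = n/2 × [2a + (n-1)d]
1000 = n/2 × [2(10) + (n-1)(7)]
1000 = n/2 × [20 + 7n - 7]
2000 = n × [13 + 7n]
7n² + (13)n - 2000 = 0
Discriminant: Δ = (13)² - 4(7)(-2000) = 169 + 56000 = 56169
√Δ = 237
n = [-(13) + √Δ] / (2·7) = (-13 + 237) / 14 = 224 / 14 = 16
(The negative root is discarded since n must be a positive integer.)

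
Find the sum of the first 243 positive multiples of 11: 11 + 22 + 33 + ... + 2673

Factor out 11: = 11(1 + 2 + ... + 243) = 11 × n(n+1)/2
= 11 × 243×244/2
= 11 × 29646
= 326106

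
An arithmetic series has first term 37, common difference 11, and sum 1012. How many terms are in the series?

Using S = n/2 × [2a + (n-1)d]
1012 = n/2 × [2(37) + (n-1)(11)]
1012 = n/2 × [74 + 11n - 11]
2024 = n × [63 + 11n]
11n² + (63)n - 2024 = 0
Discriminant: Δ = (63)² - 4(11)(-2024) = 3969 + 89056 = 93025
√Δ = 305
n = [-(63) + √Δ] / (2·11) = (-63 + 305) / 22 = 242 / 22 = 11
(The negative root is discarded since n must be a positive integer.)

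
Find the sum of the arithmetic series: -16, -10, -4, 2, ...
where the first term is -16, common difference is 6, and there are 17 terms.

Sₙ = n/2 × (first + last)
Last term = a + (n-1)d = -16 + (17-1)×6 = 80
S_17 = 17/2 × (-16 + 80)
S_17 = 17/2 × 64 = 544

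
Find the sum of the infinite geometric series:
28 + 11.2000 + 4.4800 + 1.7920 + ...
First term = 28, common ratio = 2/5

For |r| < 1, S = a / (1 - r)
S = 28 / (1 - (2/5))
S = 28 / (3/5)
S = 140/3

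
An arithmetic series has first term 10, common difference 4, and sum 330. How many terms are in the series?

Using S = n/2 × [2a + (n-1)d]
330 = n/2 × [2(10) + (n-1)(4)]
330 = n/2 × [20 + 4n - 4]
660 = n × [16 + 4n]
4n² + (16)n - 660 = 0
Discriminant: Δ = (16)² - 4(4)(-660) = 256 + 10560 = 10816
√Δ = 104
n = [-(16) + √Δ] / (2·4) = (-16 + 104) / 8 = 88 / 8 = 11
(The negative root is discarded since n must be a positive integer.)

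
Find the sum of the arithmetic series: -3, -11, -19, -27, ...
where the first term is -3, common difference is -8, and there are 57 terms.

Sₙ = n/2 × (first + last)
Last term = a + (n-1)d = -3 + (57-1)×(-8) = -451
S_57 = 57/2 × (-3 + (-451))
S_57 = 57/2 × (-454) = -12939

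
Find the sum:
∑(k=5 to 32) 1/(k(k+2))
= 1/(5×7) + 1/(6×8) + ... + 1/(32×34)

Partial fractions: 1/(k(k+2)) = (1/2)[1/k - 1/(k+2)]
Telescoping leaves the first two and last two terms:
= (1/2)[1/5 + 1/6 - 1/33 - 1/34]
= 287/1870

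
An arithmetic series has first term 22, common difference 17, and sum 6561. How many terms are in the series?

Using S = n/2 × [2a + (n-1)d]
6561 = n/2 × [2(22) + (n-1)(17)]
6561 = n/2 × [44 + 17n - 17]
13122 = n × [27 + 17n]
17n² + (27)n - 13122 = 0
Discriminant: Δ = (27)² - 4(17)(-13122) = 729 + 892296 = 893025
√Δ = 945
n = [-(27) + √Δ] / (2·17) = (-27 + 945) / 34 = 918 / 34 = 27
(The negative root is discarded since n must be a positive integer.)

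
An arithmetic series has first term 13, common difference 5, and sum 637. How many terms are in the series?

Using S = n/2 × [2a + (n-1)d]
637 = n/2 × [2(13) + (n-1)(5)]
637 = n/2 × [26 + 5n - 5]
1274 = n × [21 + 5n]
5n² + (21)n - 1274 = 0
Discriminant: Δ = (21)² - 4(5)(-1274) = 441 + 25480 = 25921
√Δ = 161
n = [-(21) + √Δ] / (2·5) = (-21 + 161) / 10 = 140 / 10 = 14
(The negative root is discarded since n must be a positive integer.)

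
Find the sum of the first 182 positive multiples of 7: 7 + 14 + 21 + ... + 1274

Factor out 7: = 7(1 + 2 + ... + 182) = 7 × n(n+1)/2
= 7 × 182×183/2
= 7 × 16653
= 116571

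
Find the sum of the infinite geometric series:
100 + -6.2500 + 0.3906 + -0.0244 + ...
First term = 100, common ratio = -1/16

For |r| < 1, S = a / (1 - r)
S = 100 / (1 - (-1/16))
S = 100 / (17/16)
S = 1600/17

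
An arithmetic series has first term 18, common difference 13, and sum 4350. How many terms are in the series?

Using S = n/2 × [2a + (n-1)d]
4350 = n/2 × [2(18) + (n-1)(13)]
4350 = n/2 × [36 + 13n - 13]
8700 = n × [23 + 13n]
13n² + (23)n - 8700 = 0
Discriminant: Δ = (23)² - 4(13)(-8700) = 529 + 452400 = 452929
√Δ = 673
n = [-(23) + √Δ] / (2·13) = (-23 + 673) / 26 = 650 / 26 = 25
(The negative root is discarded since n must be a positive integer.)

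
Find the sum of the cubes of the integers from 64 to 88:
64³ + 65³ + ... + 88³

Use ∑_{k=1}^{n} k³ = [n(n+1)/2]², then subtract the first 63 terms.
∑_{k=1}^{88} k³ = [88×89/2]² = 3916² = 15335056
∑_{k=1}^{63} k³ = [63×64/2]² = 2016² = 4064256
∑_{k=64}^{88} k³ = 15335056 - 4064256 = 11270800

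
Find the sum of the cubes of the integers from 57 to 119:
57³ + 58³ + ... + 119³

Use ∑_{k=1}^{n} k³ = [n(n+1)/2]², then subtract the first 56 terms.
∑_{k=1}^{119} k³ = [119×120/2]² = 7140² = 50979600
∑_{k=1}^{56} k³ = [56×57/2]² = 1596² = 2547216
∑_{k=57}^{119} k³ = 50979600 - 2547216 = 48432384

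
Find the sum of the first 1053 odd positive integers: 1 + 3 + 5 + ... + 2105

Sum of first n odd numbers = n²
= 1053²
= 1108809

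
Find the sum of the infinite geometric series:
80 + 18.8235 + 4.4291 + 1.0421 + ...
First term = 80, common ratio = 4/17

For |r| < 1, S = a / (1 - r)
S = 80 / (1 - (4/17))
S = 80 / (13/17)
S = 1360/13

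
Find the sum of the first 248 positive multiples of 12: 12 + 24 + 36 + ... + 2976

Factor out 12: = 12(1 + 2 + ... + 248) = 12 × n(n+1)/2
= 12 × 248×249/2
= 12 × 30876
= 370512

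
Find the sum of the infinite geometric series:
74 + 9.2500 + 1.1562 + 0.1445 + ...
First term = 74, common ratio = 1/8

For |r| < 1, S = a / (1 - r)
S = 74 / (1 - (1/8))
S = 74 / (7/8)
S = 592/7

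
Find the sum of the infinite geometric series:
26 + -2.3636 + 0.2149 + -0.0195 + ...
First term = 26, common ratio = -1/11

For |r| < 1, S = a / (1 - r)
S = 26 / (1 - (-1/11))
S = 26 / (12/11)
S = 143/6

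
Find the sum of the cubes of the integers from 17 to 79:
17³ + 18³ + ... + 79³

Use ∑_{k=1}^{n} k³ = [n(n+1)/2]², then subtract the first 16 terms.
∑_{k=1}^{79} k³ = [79×80/2]² = 3160² = 9985600
∑_{k=1}^{16} k³ = [16×17/2]² = 136² = 18496
∑_{k=17}^{79} k³ = 9985600 - 18496 = 9967104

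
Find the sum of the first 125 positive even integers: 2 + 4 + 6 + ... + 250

Sum of first n even numbers = n(n+1)
= 125×126
= 15750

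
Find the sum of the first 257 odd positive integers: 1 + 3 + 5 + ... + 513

Sum of first n odd numbers = n²
= 257²
= 66049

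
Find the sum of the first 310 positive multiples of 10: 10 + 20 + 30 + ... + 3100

Factor out 10: = 10(1 + 2 + ... + 310) = 10 × n(n+1)/2
= 10 × 310×311/2
= 10 × 48205
= 482050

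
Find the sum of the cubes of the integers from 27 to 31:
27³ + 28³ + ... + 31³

Use ∑_{k=1}^{n} k³ = [n(n+1)/2]², then subtract the first 26 terms.
∑_{k=1}^{31} k³ = [31×32/2]² = 496² = 246016
∑_{k=1}^{26} k³ = [26×27/2]² = 351² = 123201
∑_{k=27}^{31} k³ = 246016 - 123201 = 122815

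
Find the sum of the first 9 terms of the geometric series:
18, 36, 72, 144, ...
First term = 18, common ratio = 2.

Sₙ = a(1 - rⁿ) / (1 - r)
S_9 = 18(1 - 2^9) / (1 - 2)
S_9 = 18(1 - 512) / (-1)
S_9 = 9198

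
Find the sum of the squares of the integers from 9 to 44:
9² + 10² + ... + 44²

Use ∑_{k=1}^{n} k² = n(n+1)(2n+1)/6, then subtract the first 8 terms.
∑_{k=1}^{44} k² = 44×45×89/6 = 29370
∑_{k=1}^{8} k² = 8×9×17/6 = 204
∑_{k=9}^{44} k² = 29370 - 204 = 29166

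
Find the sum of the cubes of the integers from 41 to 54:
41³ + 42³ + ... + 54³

Use ∑_{k=1}^{n} k³ = [n(n+1)/2]², then subtract the first 40 terms.
∑_{k=1}^{54} k³ = [54×55/2]² = 1485² = 2205225
∑_{k=1}^{40} k³ = [40×41/2]² = 820² = 672400
∑_{k=41}^{54} k³ = 2205225 - 672400 = 1532825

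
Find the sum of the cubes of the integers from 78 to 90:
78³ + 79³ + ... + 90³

Use ∑_{k=1}^{n} k³ = [n(n+1)/2]², then subtract the first 77 terms.
∑_{k=1}^{90} k³ = [90×91/2]² = 4095² = 16769025
∑_{k=1}^{77} k³ = [77×78/2]² = 3003² = 9018009
∑_{k=78}^{90} k³ = 16769025 - 9018009 = 7751016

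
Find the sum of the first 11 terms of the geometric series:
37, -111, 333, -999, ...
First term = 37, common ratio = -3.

Sₙ = a(1 - rⁿ) / (1 - r)
S_11 = 37(1 - (-3)^11) / (1 - (-3))
S_11 = 37(1 - (-177147)) / (4)
S_11 = 1638619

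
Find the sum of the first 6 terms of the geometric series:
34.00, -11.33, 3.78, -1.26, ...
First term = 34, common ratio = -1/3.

Sₙ = a(1 - rⁿ) / (1 - r)
S_6 = 34(1 - (-1/3)^6) / (1 - (-1/3))
S_6 = 34(1 - (1/729)) / (4/3)
S_6 = 6188/243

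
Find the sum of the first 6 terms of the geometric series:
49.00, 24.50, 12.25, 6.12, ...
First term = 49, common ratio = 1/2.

Sₙ = a(1 - rⁿ) / (1 - r)
S_6 = 49(1 - (1/2)^6) / (1 - (1/2))
S_6 = 49(1 - (1/64)) / (1/2)
S_6 = 3087/32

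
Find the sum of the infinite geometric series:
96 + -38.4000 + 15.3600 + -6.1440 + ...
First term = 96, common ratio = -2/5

For |r| < 1, S = a / (1 - r)
S = 96 / (1 - (-2/5))
S = 96 / (7/5)
S = 480/7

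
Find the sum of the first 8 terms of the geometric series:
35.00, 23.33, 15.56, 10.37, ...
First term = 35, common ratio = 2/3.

Sₙ = a(1 - rⁿ) / (1 - r)
S_8 = 35(1 - (2/3)^8) / (1 - (2/3))
S_8 = 35(1 - (256/6561)) / (1/3)
S_8 = 220675/2187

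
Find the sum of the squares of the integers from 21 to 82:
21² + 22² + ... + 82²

Use ∑_{k=1}^{n} k² = n(n+1)(2n+1)/6, then subtract the first 20 terms.
∑_{k=1}^{82} k² = 82×83×165/6 = 187165
∑_{k=1}^{20} k² = 20×21×41/6 = 2870
∑_{k=21}^{82} k² = 187165 - 2870 = 184295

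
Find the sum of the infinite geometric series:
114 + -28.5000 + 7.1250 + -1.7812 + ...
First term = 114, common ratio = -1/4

For |r| < 1, S = a / (1 - r)
S = 114 / (1 - (-1/4))
S = 114 / (5/4)
S = 456/5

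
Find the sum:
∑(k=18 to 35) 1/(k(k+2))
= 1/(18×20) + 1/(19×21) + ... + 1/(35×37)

Partial fractions: 1/(k(k+2)) = (1/2)[1/k - 1/(k+2)]
Telescoping leaves the first two and last two terms:
= (1/2)[1/18 + 1/19 - 1/36 - 1/37]
= 1351/50616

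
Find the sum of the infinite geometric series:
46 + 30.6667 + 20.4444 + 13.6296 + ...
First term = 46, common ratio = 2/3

For |r| < 1, S = a / (1 - r)
S = 46 / (1 - (2/3))
S = 46 / (1/3)
S = 138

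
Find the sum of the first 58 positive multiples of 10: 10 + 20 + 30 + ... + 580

Factor out 10: = 10(1 + 2 + ... + 58) = 10 × n(n+1)/2
= 10 × 58×59/2
= 10 × 1711
= 17110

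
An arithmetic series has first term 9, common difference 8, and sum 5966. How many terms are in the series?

Using S = n/2 × [2a + (n-1)d]
5966 = n/2 × [2(9) + (n-1)(8)]
5966 = n/2 × [18 + 8n - 8]
11932 = n × [10 + 8n]
8n² + (10)n - 11932 = 0
Discriminant: Δ = (10)² - 4(8)(-11932) = 100 + 381824 = 381924
√Δ = 618
n = [-(10) + √Δ] / (2·8) = (-10 + 618) / 16 = 608 / 16 = 38
(The negative root is discarded since n must be a positive integer.)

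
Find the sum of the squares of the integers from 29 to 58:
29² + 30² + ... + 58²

Use ∑_{k=1}^{n} k² = n(n+1)(2n+1)/6, then subtract the first 28 terms.
∑_{k=1}^{58} k² = 58×59×117/6 = 66729
∑_{k=1}^{28} k² = 28×29×57/6 = 7714
∑_{k=29}^{58} k² = 66729 - 7714 = 59015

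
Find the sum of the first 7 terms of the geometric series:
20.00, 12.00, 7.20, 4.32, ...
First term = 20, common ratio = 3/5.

Sₙ = a(1 - rⁿ) / (1 - r)
S_7 = 20(1 - (3/5)^7) / (1 - (3/5))
S_7 = 20(1 - (2187/78125)) / (2/5)
S_7 = 151876/3125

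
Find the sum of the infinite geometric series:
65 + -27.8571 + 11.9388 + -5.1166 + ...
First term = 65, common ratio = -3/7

For |r| < 1, S = a / (1 - r)
S = 65 / (1 - (-3/7))
S = 65 / (10/7)
S = 91/2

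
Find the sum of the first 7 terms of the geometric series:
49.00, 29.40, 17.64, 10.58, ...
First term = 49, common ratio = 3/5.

Sₙ = a(1 - rⁿ) / (1 - r)
S_7 = 49(1 - (3/5)^7) / (1 - (3/5))
S_7 = 49(1 - (2187/78125)) / (2/5)
S_7 = 1860481/15625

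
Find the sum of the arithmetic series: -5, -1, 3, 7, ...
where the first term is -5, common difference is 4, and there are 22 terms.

Sₙ = n/2 × (first + last)
Last term = a + (n-1)d = -5 + (22-1)×4 = 79
S_22 = 22/2 × (-5 + 79)
S_22 = 22/2 × 74 = 814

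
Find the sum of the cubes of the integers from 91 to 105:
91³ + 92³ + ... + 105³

Use ∑_{k=1}^{n} k³ = [n(n+1)/2]², then subtract the first 90 terms.
∑_{k=1}^{105} k³ = [105×106/2]² = 5565² = 30969225
∑_{k=1}^{90} k³ = [90×91/2]² = 4095² = 16769025
∑_{k=91}^{105} k³ = 30969225 - 16769025 = 14200200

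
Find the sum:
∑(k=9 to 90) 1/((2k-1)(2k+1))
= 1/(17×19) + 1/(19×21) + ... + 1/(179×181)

Partial fractions: 1/((2k-1)(2k+1)) = (1/2)[1/(2k-1) - 1/(2k+1)]
The series telescopes:
= (1/2)[1/17 - 1/181]
= 82/3077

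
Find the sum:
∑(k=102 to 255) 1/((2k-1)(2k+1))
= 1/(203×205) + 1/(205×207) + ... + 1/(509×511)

Partial fractions: 1/((2k-1)(2k+1)) = (1/2)[1/(2k-1) - 1/(2k+1)]
The series telescopes:
= (1/2)[1/203 - 1/511]
= 22/14819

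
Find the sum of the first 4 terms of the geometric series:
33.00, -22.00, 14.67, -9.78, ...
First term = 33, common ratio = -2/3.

Sₙ = a(1 - rⁿ) / (1 - r)
S_4 = 33(1 - (-2/3)^4) / (1 - (-2/3))
S_4 = 33(1 - (16/81)) / (5/3)
S_4 = 143/9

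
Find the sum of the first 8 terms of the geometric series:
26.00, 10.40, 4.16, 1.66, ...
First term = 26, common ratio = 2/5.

Sₙ = a(1 - rⁿ) / (1 - r)
S_8 = 26(1 - (2/5)^8) / (1 - (2/5))
S_8 = 26(1 - (256/390625)) / (3/5)
S_8 = 3383198/78125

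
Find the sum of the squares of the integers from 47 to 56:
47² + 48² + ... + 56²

Use ∑_{k=1}^{n} k² = n(n+1)(2n+1)/6, then subtract the first 46 terms.
∑_{k=1}^{56} k² = 56×57×113/6 = 60116
∑_{k=1}^{46} k² = 46×47×93/6 = 33511
∑_{k=47}^{56} k² = 60116 - 33511 = 26605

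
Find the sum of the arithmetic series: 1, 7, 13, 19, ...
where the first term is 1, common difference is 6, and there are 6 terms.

Sₙ = n/2 × (first + last)
Last term = a + (n-1)d = 1 + (6-1)×6 = 31
S_6 = 6/2 × (1 + 31)
S_6 = 6/2 × 32 = 96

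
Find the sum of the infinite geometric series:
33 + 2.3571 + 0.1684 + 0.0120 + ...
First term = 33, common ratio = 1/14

For |r| < 1, S = a / (1 - r)
S = 33 / (1 - (1/14))
S = 33 / (13/14)
S = 462/13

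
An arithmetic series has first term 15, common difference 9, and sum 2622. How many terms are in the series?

Using S = n/2 × [2a + (n-1)d]
2622 = n/2 × [2(15) + (n-1)(9)]
2622 = n/2 × [30 + 9n - 9]
5244 = n × [21 + 9n]
9n² + (21)n - 5244 = 0
Discriminant: Δ = (21)² - 4(9)(-5244) = 441 + 188784 = 189225
√Δ = 435
n = [-(21) + √Δ] / (2·9) = (-21 + 435) / 18 = 414 / 18 = 23
(The negative root is discarded since n must be a positive integer.)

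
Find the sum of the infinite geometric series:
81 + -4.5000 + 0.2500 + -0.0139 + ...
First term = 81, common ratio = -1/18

For |r| < 1, S = a / (1 - r)
S = 81 / (1 - (-1/18))
S = 81 / (19/18)
S = 1458/19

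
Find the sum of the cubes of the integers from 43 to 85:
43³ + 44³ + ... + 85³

Use ∑_{k=1}^{n} k³ = [n(n+1)/2]², then subtract the first 42 terms.
∑_{k=1}^{85} k³ = [85×86/2]² = 3655² = 13359025
∑_{k=1}^{42} k³ = [42×43/2]² = 903² = 815409
∑_{k=43}^{85} k³ = 13359025 - 815409 = 12543616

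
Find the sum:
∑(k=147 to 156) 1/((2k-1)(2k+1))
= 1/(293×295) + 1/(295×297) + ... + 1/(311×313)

Partial fractions: 1/((2k-1)(2k+1)) = (1/2)[1/(2k-1) - 1/(2k+1)]
The series telescopes:
= (1/2)[1/293 - 1/313]
= 10/91709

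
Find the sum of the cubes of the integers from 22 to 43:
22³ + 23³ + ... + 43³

Use ∑_{k=1}^{n} k³ = [n(n+1)/2]², then subtract the first 21 terms.
∑_{k=1}^{43} k³ = [43×44/2]² = 946² = 894916
∑_{k=1}^{21} k³ = [21×22/2]² = 231² = 53361
∑_{k=22}^{43} k³ = 894916 - 53361 = 841555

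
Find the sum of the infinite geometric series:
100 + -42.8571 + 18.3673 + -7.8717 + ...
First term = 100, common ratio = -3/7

For |r| < 1, S = a / (1 - r)
S = 100 / (1 - (-3/7))
S = 100 / (10/7)
S = 70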